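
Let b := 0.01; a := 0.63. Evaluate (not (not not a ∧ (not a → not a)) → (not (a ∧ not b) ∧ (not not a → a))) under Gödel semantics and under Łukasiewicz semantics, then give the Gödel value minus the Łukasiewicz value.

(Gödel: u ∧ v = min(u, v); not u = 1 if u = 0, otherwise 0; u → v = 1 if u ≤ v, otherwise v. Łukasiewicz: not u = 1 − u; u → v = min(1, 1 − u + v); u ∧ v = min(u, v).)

0.00

Gödel evaluation:
  not a: Gödel ¬ of 0.63 = 0 (operand ≠ 0)
  not not a: Gödel ¬ of 0 = 1 (operand is 0)
  not a: Gödel ¬ of 0.63 = 0 (operand ≠ 0)
  not a: Gödel ¬ of 0.63 = 0 (operand ≠ 0)
  (not a → not a): 0 ≤ 0, so result = 1
  (not not a ∧ (not a → not a)) = min(1, 1) = 1
  not (not not a ∧ (not a → not a)): Gödel ¬ of 1 = 0 (operand ≠ 0)
  not b: Gödel ¬ of 0.01 = 0 (operand ≠ 0)
  (a ∧ not b) = min(0.63, 0) = 0
  not (a ∧ not b): Gödel ¬ of 0 = 1 (operand is 0)
  not a: Gödel ¬ of 0.63 = 0 (operand ≠ 0)
  not not a: Gödel ¬ of 0 = 1 (operand is 0)
  (not not a → a): 1 > 0.63, so result = 0.63
  (not (a ∧ not b) ∧ (not not a → a)) = min(1, 0.63) = 0.63
  (not (not not a ∧ (not a → not a)) → (not (a ∧ not b) ∧ (not not a → a))): 0 ≤ 0.63, so result = 1
  Gödel value = 1
Łukasiewicz evaluation:
  not a: Łukasiewicz ¬ gives 1 − 0.63 = 0.37
  not not a: Łukasiewicz ¬ gives 1 − 0.37 = 0.63
  not a: Łukasiewicz ¬ gives 1 − 0.63 = 0.37
  not a: Łukasiewicz ¬ gives 1 − 0.63 = 0.37
  (not a → not a): min(1, 1 − 0.37 + 0.37) = 1
  (not not a ∧ (not a → not a)) = min(0.63, 1) = 0.63
  not (not not a ∧ (not a → not a)): Łukasiewicz ¬ gives 1 − 0.63 = 0.37
  not b: Łukasiewicz ¬ gives 1 − 0.01 = 0.99
  (a ∧ not b) = min(0.63, 0.99) = 0.63
  not (a ∧ not b): Łukasiewicz ¬ gives 1 − 0.63 = 0.37
  not a: Łukasiewicz ¬ gives 1 − 0.63 = 0.37
  not not a: Łukasiewicz ¬ gives 1 − 0.37 = 0.63
  (not not a → a): min(1, 1 − 0.63 + 0.63) = 1
  (not (a ∧ not b) ∧ (not not a → a)) = min(0.37, 1) = 0.37
  (not (not not a ∧ (not a → not a)) → (not (a ∧ not b) ∧ (not not a → a))): min(1, 1 − 0.37 + 0.37) = 1
  Łukasiewicz value = 1
Difference: 1 − 1 = 0.00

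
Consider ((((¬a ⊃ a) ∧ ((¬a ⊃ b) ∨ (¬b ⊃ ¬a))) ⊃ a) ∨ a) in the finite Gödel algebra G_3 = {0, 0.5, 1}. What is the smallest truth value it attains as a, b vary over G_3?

0.50

The minimum is attained at a = 0.5, b = 0:
  ¬a: Gödel ¬ of 0.5 = 0 (operand ≠ 0)
  (¬a ⊃ a): 0 ≤ 0.5, so result = 1
  ¬a: Gödel ¬ of 0.5 = 0 (operand ≠ 0)
  (¬a ⊃ b): 0 ≤ 0, so result = 1
  ¬b: Gödel ¬ of 0 = 1 (operand is 0)
  ¬a: Gödel ¬ of 0.5 = 0 (operand ≠ 0)
  (¬b ⊃ ¬a): 1 > 0, so result = 0
  ((¬a ⊃ b) ∨ (¬b ⊃ ¬a)) = max(1, 0) = 1
  ((¬a ⊃ a) ∧ ((¬a ⊃ b) ∨ (¬b ⊃ ¬a))) = min(1, 1) = 1
  (((¬a ⊃ a) ∧ ((¬a ⊃ b) ∨ (¬b ⊃ ¬a))) ⊃ a): 1 > 0.5, so result = 0.5
  ((((¬a ⊃ a) ∧ ((¬a ⊃ b) ∨ (¬b ⊃ ¬a))) ⊃ a) ∨ a) = max(0.5, 0.5) = 0.5
Checking all 9 assignments confirms none give a value below 0.50.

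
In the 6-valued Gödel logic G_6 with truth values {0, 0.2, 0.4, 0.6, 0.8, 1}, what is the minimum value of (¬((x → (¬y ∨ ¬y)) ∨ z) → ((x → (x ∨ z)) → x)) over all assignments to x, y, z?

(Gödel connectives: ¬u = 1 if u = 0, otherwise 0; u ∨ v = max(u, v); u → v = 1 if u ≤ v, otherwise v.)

The minimum is attained at x = 0.2, y = 0.2, z = 0:
  ¬y: Gödel ¬ of 0.2 = 0 (operand ≠ 0)
  ¬y: Gödel ¬ of 0.2 = 0 (operand ≠ 0)
  (¬y ∨ ¬y) = max(0, 0) = 0
  (x → (¬y ∨ ¬y)): 0.2 > 0, so result = 0
  ((x → (¬y ∨ ¬y)) ∨ z) = max(0, 0) = 0
  ¬((x → (¬y ∨ ¬y)) ∨ z): Gödel ¬ of 0 = 1 (operand is 0)
  (x ∨ z) = max(0.2, 0) = 0.2
  (x → (x ∨ z)): 0.2 ≤ 0.2, so result = 1
  ((x → (x ∨ z)) → x): 1 > 0.2, so result = 0.2
  (¬((x → (¬y ∨ ¬y)) ∨ z) → ((x → (x ∨ z)) → x)): 1 > 0.2, so result = 0.2
Checking all 216 assignments confirms none give a value below 0.20.

0.20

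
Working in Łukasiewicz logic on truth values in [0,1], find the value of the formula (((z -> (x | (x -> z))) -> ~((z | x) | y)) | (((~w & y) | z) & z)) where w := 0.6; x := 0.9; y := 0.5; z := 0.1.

(x -> z): min(1, 1 − 0.9 + 0.1) = 0.2
(x | (x -> z)) = max(0.9, 0.2) = 0.9
(z -> (x | (x -> z))): min(1, 1 − 0.1 + 0.9) = 1
(z | x) = max(0.1, 0.9) = 0.9
((z | x) | y) = max(0.9, 0.5) = 0.9
~((z | x) | y): Łukasiewicz ¬ gives 1 − 0.9 = 0.1
((z -> (x | (x -> z))) -> ~((z | x) | y)): min(1, 1 − 1 + 0.1) = 0.1
~w: Łukasiewicz ¬ gives 1 − 0.6 = 0.4
(~w & y) = min(0.4, 0.5) = 0.4
((~w & y) | z) = max(0.4, 0.1) = 0.4
(((~w & y) | z) & z) = min(0.4, 0.1) = 0.1
(((z -> (x | (x -> z))) -> ~((z | x) | y)) | (((~w & y) | z) & z)) = max(0.1, 0.1) = 0.1

0.10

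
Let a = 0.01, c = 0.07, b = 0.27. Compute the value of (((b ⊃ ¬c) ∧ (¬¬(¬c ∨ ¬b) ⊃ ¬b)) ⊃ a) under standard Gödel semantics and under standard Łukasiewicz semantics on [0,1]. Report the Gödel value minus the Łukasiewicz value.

Gödel evaluation:
  ¬c: Gödel ¬ of 0.07 = 0 (operand ≠ 0)
  (b ⊃ ¬c): 0.27 > 0, so result = 0
  ¬c: Gödel ¬ of 0.07 = 0 (operand ≠ 0)
  ¬b: Gödel ¬ of 0.27 = 0 (operand ≠ 0)
  (¬c ∨ ¬b) = max(0, 0) = 0
  ¬(¬c ∨ ¬b): Gödel ¬ of 0 = 1 (operand is 0)
  ¬¬(¬c ∨ ¬b): Gödel ¬ of 1 = 0 (operand ≠ 0)
  ¬b: Gödel ¬ of 0.27 = 0 (operand ≠ 0)
  (¬¬(¬c ∨ ¬b) ⊃ ¬b): 0 ≤ 0, so result = 1
  ((b ⊃ ¬c) ∧ (¬¬(¬c ∨ ¬b) ⊃ ¬b)) = min(0, 1) = 0
  (((b ⊃ ¬c) ∧ (¬¬(¬c ∨ ¬b) ⊃ ¬b)) ⊃ a): 0 ≤ 0.01, so result = 1
  Gödel value = 1
Łukasiewicz evaluation:
  ¬c: Łukasiewicz ¬ gives 1 − 0.07 = 0.93
  (b ⊃ ¬c): min(1, 1 − 0.27 + 0.93) = 1
  ¬c: Łukasiewicz ¬ gives 1 − 0.07 = 0.93
  ¬b: Łukasiewicz ¬ gives 1 − 0.27 = 0.73
  (¬c ∨ ¬b) = max(0.93, 0.73) = 0.93
  ¬(¬c ∨ ¬b): Łukasiewicz ¬ gives 1 − 0.93 = 0.07
  ¬¬(¬c ∨ ¬b): Łukasiewicz ¬ gives 1 − 0.07 = 0.93
  ¬b: Łukasiewicz ¬ gives 1 − 0.27 = 0.73
  (¬¬(¬c ∨ ¬b) ⊃ ¬b): min(1, 1 − 0.93 + 0.73) = 0.8
  ((b ⊃ ¬c) ∧ (¬¬(¬c ∨ ¬b) ⊃ ¬b)) = min(1, 0.8) = 0.8
  (((b ⊃ ¬c) ∧ (¬¬(¬c ∨ ¬b) ⊃ ¬b)) ⊃ a): min(1, 1 − 0.8 + 0.01) = 0.21
  Łukasiewicz value = 0.21
Difference: 1 − 0.21 = 0.79

0.79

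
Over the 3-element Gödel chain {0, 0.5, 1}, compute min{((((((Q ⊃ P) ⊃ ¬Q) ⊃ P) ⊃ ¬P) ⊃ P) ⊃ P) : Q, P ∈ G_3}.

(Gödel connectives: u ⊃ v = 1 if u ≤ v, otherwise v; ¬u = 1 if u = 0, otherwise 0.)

0.50

The minimum is attained at Q = 0, P = 0.5:
  (Q ⊃ P): 0 ≤ 0.5, so result = 1
  ¬Q: Gödel ¬ of 0 = 1 (operand is 0)
  ((Q ⊃ P) ⊃ ¬Q): 1 ≤ 1, so result = 1
  (((Q ⊃ P) ⊃ ¬Q) ⊃ P): 1 > 0.5, so result = 0.5
  ¬P: Gödel ¬ of 0.5 = 0 (operand ≠ 0)
  ((((Q ⊃ P) ⊃ ¬Q) ⊃ P) ⊃ ¬P): 0.5 > 0, so result = 0
  (((((Q ⊃ P) ⊃ ¬Q) ⊃ P) ⊃ ¬P) ⊃ P): 0 ≤ 0.5, so result = 1
  ((((((Q ⊃ P) ⊃ ¬Q) ⊃ P) ⊃ ¬P) ⊃ P) ⊃ P): 1 > 0.5, so result = 0.5
Checking all 9 assignments confirms none give a value below 0.50.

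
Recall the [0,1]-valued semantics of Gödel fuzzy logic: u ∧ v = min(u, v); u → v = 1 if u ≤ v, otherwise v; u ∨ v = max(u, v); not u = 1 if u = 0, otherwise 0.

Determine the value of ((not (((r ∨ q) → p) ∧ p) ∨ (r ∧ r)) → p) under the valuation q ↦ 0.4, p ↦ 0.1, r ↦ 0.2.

0.10

(r ∨ q) = max(0.2, 0.4) = 0.4
((r ∨ q) → p): 0.4 > 0.1, so result = 0.1
(((r ∨ q) → p) ∧ p) = min(0.1, 0.1) = 0.1
not (((r ∨ q) → p) ∧ p): Gödel ¬ of 0.1 = 0 (operand ≠ 0)
(r ∧ r) = min(0.2, 0.2) = 0.2
(not (((r ∨ q) → p) ∧ p) ∨ (r ∧ r)) = max(0, 0.2) = 0.2
((not (((r ∨ q) → p) ∧ p) ∨ (r ∧ r)) → p): 0.2 > 0.1, so result = 0.1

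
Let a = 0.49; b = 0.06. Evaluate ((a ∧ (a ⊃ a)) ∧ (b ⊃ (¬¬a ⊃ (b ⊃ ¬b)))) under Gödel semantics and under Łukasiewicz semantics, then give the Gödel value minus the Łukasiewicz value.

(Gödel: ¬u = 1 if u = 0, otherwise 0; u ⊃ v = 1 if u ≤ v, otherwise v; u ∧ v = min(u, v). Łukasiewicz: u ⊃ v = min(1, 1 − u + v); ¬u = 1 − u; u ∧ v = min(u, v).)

Gödel evaluation:
  (a ⊃ a): 0.49 ≤ 0.49, so result = 1
  (a ∧ (a ⊃ a)) = min(0.49, 1) = 0.49
  ¬a: Gödel ¬ of 0.49 = 0 (operand ≠ 0)
  ¬¬a: Gödel ¬ of 0 = 1 (operand is 0)
  ¬b: Gödel ¬ of 0.06 = 0 (operand ≠ 0)
  (b ⊃ ¬b): 0.06 > 0, so result = 0
  (¬¬a ⊃ (b ⊃ ¬b)): 1 > 0, so result = 0
  (b ⊃ (¬¬a ⊃ (b ⊃ ¬b))): 0.06 > 0, so result = 0
  ((a ∧ (a ⊃ a)) ∧ (b ⊃ (¬¬a ⊃ (b ⊃ ¬b)))) = min(0.49, 0) = 0
  Gödel value = 0
Łukasiewicz evaluation:
  (a ⊃ a): min(1, 1 − 0.49 + 0.49) = 1
  (a ∧ (a ⊃ a)) = min(0.49, 1) = 0.49
  ¬a: Łukasiewicz ¬ gives 1 − 0.49 = 0.51
  ¬¬a: Łukasiewicz ¬ gives 1 − 0.51 = 0.49
  ¬b: Łukasiewicz ¬ gives 1 − 0.06 = 0.94
  (b ⊃ ¬b): min(1, 1 − 0.06 + 0.94) = 1
  (¬¬a ⊃ (b ⊃ ¬b)): min(1, 1 − 0.49 + 1) = 1
  (b ⊃ (¬¬a ⊃ (b ⊃ ¬b))): min(1, 1 − 0.06 + 1) = 1
  ((a ∧ (a ⊃ a)) ∧ (b ⊃ (¬¬a ⊃ (b ⊃ ¬b)))) = min(0.49, 1) = 0.49
  Łukasiewicz value = 0.49
Difference: 0 − 0.49 = -0.49

-0.49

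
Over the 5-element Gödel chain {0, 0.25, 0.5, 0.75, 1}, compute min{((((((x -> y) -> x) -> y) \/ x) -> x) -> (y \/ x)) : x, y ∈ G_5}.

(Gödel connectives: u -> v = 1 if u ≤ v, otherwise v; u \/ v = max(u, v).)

The minimum is attained at x = 0.25, y = 0:
  (x -> y): 0.25 > 0, so result = 0
  ((x -> y) -> x): 0 ≤ 0.25, so result = 1
  (((x -> y) -> x) -> y): 1 > 0, so result = 0
  ((((x -> y) -> x) -> y) \/ x) = max(0, 0.25) = 0.25
  (((((x -> y) -> x) -> y) \/ x) -> x): 0.25 ≤ 0.25, so result = 1
  (y \/ x) = max(0, 0.25) = 0.25
  ((((((x -> y) -> x) -> y) \/ x) -> x) -> (y \/ x)): 1 > 0.25, so result = 0.25
Checking all 25 assignments confirms none give a value below 0.25.

0.25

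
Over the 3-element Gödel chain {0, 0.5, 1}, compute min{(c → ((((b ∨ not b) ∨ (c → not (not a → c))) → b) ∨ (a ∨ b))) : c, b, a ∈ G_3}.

0.00

The minimum is attained at c = 0.5, b = 0, a = 0:
  not b: Gödel ¬ of 0 = 1 (operand is 0)
  (b ∨ not b) = max(0, 1) = 1
  not a: Gödel ¬ of 0 = 1 (operand is 0)
  (not a → c): 1 > 0.5, so result = 0.5
  not (not a → c): Gödel ¬ of 0.5 = 0 (operand ≠ 0)
  (c → not (not a → c)): 0.5 > 0, so result = 0
  ((b ∨ not b) ∨ (c → not (not a → c))) = max(1, 0) = 1
  (((b ∨ not b) ∨ (c → not (not a → c))) → b): 1 > 0, so result = 0
  (a ∨ b) = max(0, 0) = 0
  ((((b ∨ not b) ∨ (c → not (not a → c))) → b) ∨ (a ∨ b)) = max(0, 0) = 0
  (c → ((((b ∨ not b) ∨ (c → not (not a → c))) → b) ∨ (a ∨ b))): 0.5 > 0, so result = 0
Checking all 27 assignments confirms none give a value below 0.00.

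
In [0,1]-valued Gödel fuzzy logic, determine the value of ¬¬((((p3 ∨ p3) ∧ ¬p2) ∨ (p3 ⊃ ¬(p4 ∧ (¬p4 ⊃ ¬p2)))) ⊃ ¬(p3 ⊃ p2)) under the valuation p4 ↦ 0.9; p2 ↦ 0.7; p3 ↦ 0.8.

1.00

(p3 ∨ p3) = max(0.8, 0.8) = 0.8
¬p2: Gödel ¬ of 0.7 = 0 (operand ≠ 0)
((p3 ∨ p3) ∧ ¬p2) = min(0.8, 0) = 0
¬p4: Gödel ¬ of 0.9 = 0 (operand ≠ 0)
¬p2: Gödel ¬ of 0.7 = 0 (operand ≠ 0)
(¬p4 ⊃ ¬p2): 0 ≤ 0, so result = 1
(p4 ∧ (¬p4 ⊃ ¬p2)) = min(0.9, 1) = 0.9
¬(p4 ∧ (¬p4 ⊃ ¬p2)): Gödel ¬ of 0.9 = 0 (operand ≠ 0)
(p3 ⊃ ¬(p4 ∧ (¬p4 ⊃ ¬p2))): 0.8 > 0, so result = 0
(((p3 ∨ p3) ∧ ¬p2) ∨ (p3 ⊃ ¬(p4 ∧ (¬p4 ⊃ ¬p2)))) = max(0, 0) = 0
(p3 ⊃ p2): 0.8 > 0.7, so result = 0.7
¬(p3 ⊃ p2): Gödel ¬ of 0.7 = 0 (operand ≠ 0)
((((p3 ∨ p3) ∧ ¬p2) ∨ (p3 ⊃ ¬(p4 ∧ (¬p4 ⊃ ¬p2)))) ⊃ ¬(p3 ⊃ p2)): 0 ≤ 0, so result = 1
¬((((p3 ∨ p3) ∧ ¬p2) ∨ (p3 ⊃ ¬(p4 ∧ (¬p4 ⊃ ¬p2)))) ⊃ ¬(p3 ⊃ p2)): Gödel ¬ of 1 = 0 (operand ≠ 0)
¬¬((((p3 ∨ p3) ∧ ¬p2) ∨ (p3 ⊃ ¬(p4 ∧ (¬p4 ⊃ ¬p2)))) ⊃ ¬(p3 ⊃ p2)): Gödel ¬ of 0 = 1 (operand is 0)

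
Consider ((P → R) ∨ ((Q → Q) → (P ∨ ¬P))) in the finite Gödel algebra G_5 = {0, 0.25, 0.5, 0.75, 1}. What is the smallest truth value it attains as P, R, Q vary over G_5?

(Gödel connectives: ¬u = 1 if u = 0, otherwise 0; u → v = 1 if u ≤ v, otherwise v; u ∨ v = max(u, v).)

The minimum is attained at P = 0.25, R = 0, Q = 0:
  (P → R): 0.25 > 0, so result = 0
  (Q → Q): 0 ≤ 0, so result = 1
  ¬P: Gödel ¬ of 0.25 = 0 (operand ≠ 0)
  (P ∨ ¬P) = max(0.25, 0) = 0.25
  ((Q → Q) → (P ∨ ¬P)): 1 > 0.25, so result = 0.25
  ((P → R) ∨ ((Q → Q) → (P ∨ ¬P))) = max(0, 0.25) = 0.25
Checking all 125 assignments confirms none give a value below 0.25.

0.25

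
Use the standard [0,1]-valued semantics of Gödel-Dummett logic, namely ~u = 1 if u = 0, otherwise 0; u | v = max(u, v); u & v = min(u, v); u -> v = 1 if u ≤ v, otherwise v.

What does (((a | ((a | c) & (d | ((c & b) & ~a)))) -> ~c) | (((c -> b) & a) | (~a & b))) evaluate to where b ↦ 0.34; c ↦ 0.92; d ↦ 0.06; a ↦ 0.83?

0.34

(a | c) = max(0.83, 0.92) = 0.92
(c & b) = min(0.92, 0.34) = 0.34
~a: Gödel ¬ of 0.83 = 0 (operand ≠ 0)
((c & b) & ~a) = min(0.34, 0) = 0
(d | ((c & b) & ~a)) = max(0.06, 0) = 0.06
((a | c) & (d | ((c & b) & ~a))) = min(0.92, 0.06) = 0.06
(a | ((a | c) & (d | ((c & b) & ~a)))) = max(0.83, 0.06) = 0.83
~c: Gödel ¬ of 0.92 = 0 (operand ≠ 0)
((a | ((a | c) & (d | ((c & b) & ~a)))) -> ~c): 0.83 > 0, so result = 0
(c -> b): 0.92 > 0.34, so result = 0.34
((c -> b) & a) = min(0.34, 0.83) = 0.34
~a: Gödel ¬ of 0.83 = 0 (operand ≠ 0)
(~a & b) = min(0, 0.34) = 0
(((c -> b) & a) | (~a & b)) = max(0.34, 0) = 0.34
(((a | ((a | c) & (d | ((c & b) & ~a)))) -> ~c) | (((c -> b) & a) | (~a & b))) = max(0, 0.34) = 0.34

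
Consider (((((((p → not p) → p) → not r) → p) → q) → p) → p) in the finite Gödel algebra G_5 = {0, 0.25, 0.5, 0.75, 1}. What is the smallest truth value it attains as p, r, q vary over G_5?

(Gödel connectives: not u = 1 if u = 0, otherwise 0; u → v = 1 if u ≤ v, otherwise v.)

The minimum is attained at p = 0.25, r = 0, q = 0:
  not p: Gödel ¬ of 0.25 = 0 (operand ≠ 0)
  (p → not p): 0.25 > 0, so result = 0
  ((p → not p) → p): 0 ≤ 0.25, so result = 1
  not r: Gödel ¬ of 0 = 1 (operand is 0)
  (((p → not p) → p) → not r): 1 ≤ 1, so result = 1
  ((((p → not p) → p) → not r) → p): 1 > 0.25, so result = 0.25
  (((((p → not p) → p) → not r) → p) → q): 0.25 > 0, so result = 0
  ((((((p → not p) → p) → not r) → p) → q) → p): 0 ≤ 0.25, so result = 1
  (((((((p → not p) → p) → not r) → p) → q) → p) → p): 1 > 0.25, so result = 0.25
Checking all 125 assignments confirms none give a value below 0.25.

0.25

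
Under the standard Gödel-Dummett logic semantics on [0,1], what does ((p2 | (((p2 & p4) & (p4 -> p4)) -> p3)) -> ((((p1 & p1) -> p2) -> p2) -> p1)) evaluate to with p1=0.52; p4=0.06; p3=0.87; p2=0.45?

(p2 & p4) = min(0.45, 0.06) = 0.06
(p4 -> p4): 0.06 ≤ 0.06, so result = 1
((p2 & p4) & (p4 -> p4)) = min(0.06, 1) = 0.06
(((p2 & p4) & (p4 -> p4)) -> p3): 0.06 ≤ 0.87, so result = 1
(p2 | (((p2 & p4) & (p4 -> p4)) -> p3)) = max(0.45, 1) = 1
(p1 & p1) = min(0.52, 0.52) = 0.52
((p1 & p1) -> p2): 0.52 > 0.45, so result = 0.45
(((p1 & p1) -> p2) -> p2): 0.45 ≤ 0.45, so result = 1
((((p1 & p1) -> p2) -> p2) -> p1): 1 > 0.52, so result = 0.52
((p2 | (((p2 & p4) & (p4 -> p4)) -> p3)) -> ((((p1 & p1) -> p2) -> p2) -> p1)): 1 > 0.52, so result = 0.52

0.52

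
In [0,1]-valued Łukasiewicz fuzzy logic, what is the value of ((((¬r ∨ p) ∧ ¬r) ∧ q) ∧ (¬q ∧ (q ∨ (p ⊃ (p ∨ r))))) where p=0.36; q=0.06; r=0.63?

0.06

¬r: Łukasiewicz ¬ gives 1 − 0.63 = 0.37
(¬r ∨ p) = max(0.37, 0.36) = 0.37
¬r: Łukasiewicz ¬ gives 1 − 0.63 = 0.37
((¬r ∨ p) ∧ ¬r) = min(0.37, 0.37) = 0.37
(((¬r ∨ p) ∧ ¬r) ∧ q) = min(0.37, 0.06) = 0.06
¬q: Łukasiewicz ¬ gives 1 − 0.06 = 0.94
(p ∨ r) = max(0.36, 0.63) = 0.63
(p ⊃ (p ∨ r)): min(1, 1 − 0.36 + 0.63) = 1
(q ∨ (p ⊃ (p ∨ r))) = max(0.06, 1) = 1
(¬q ∧ (q ∨ (p ⊃ (p ∨ r)))) = min(0.94, 1) = 0.94
((((¬r ∨ p) ∧ ¬r) ∧ q) ∧ (¬q ∧ (q ∨ (p ⊃ (p ∨ r))))) = min(0.06, 0.94) = 0.06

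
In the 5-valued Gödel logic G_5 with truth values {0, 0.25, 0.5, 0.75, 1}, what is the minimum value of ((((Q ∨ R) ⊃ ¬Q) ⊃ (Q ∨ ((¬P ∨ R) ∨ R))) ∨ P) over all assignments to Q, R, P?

The minimum is attained at Q = 0, R = 0, P = 0.25:
  (Q ∨ R) = max(0, 0) = 0
  ¬Q: Gödel ¬ of 0 = 1 (operand is 0)
  ((Q ∨ R) ⊃ ¬Q): 0 ≤ 1, so result = 1
  ¬P: Gödel ¬ of 0.25 = 0 (operand ≠ 0)
  (¬P ∨ R) = max(0, 0) = 0
  ((¬P ∨ R) ∨ R) = max(0, 0) = 0
  (Q ∨ ((¬P ∨ R) ∨ R)) = max(0, 0) = 0
  (((Q ∨ R) ⊃ ¬Q) ⊃ (Q ∨ ((¬P ∨ R) ∨ R))): 1 > 0, so result = 0
  ((((Q ∨ R) ⊃ ¬Q) ⊃ (Q ∨ ((¬P ∨ R) ∨ R))) ∨ P) = max(0, 0.25) = 0.25
Checking all 125 assignments confirms none give a value below 0.25.

0.25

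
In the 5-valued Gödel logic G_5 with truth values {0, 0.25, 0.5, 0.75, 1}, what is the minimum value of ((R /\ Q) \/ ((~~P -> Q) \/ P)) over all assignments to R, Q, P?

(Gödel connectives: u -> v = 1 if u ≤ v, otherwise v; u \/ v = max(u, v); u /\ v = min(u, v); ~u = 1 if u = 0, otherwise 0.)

0.25

The minimum is attained at R = 0, Q = 0, P = 0.25:
  (R /\ Q) = min(0, 0) = 0
  ~P: Gödel ¬ of 0.25 = 0 (operand ≠ 0)
  ~~P: Gödel ¬ of 0 = 1 (operand is 0)
  (~~P -> Q): 1 > 0, so result = 0
  ((~~P -> Q) \/ P) = max(0, 0.25) = 0.25
  ((R /\ Q) \/ ((~~P -> Q) \/ P)) = max(0, 0.25) = 0.25
Checking all 125 assignments confirms none give a value below 0.25.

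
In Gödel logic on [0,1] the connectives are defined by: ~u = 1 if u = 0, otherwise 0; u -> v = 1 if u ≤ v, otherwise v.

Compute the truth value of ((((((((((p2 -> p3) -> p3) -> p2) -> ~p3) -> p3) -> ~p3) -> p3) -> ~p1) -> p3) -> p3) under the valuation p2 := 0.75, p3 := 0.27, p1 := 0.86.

(p2 -> p3): 0.75 > 0.27, so result = 0.27
((p2 -> p3) -> p3): 0.27 ≤ 0.27, so result = 1
(((p2 -> p3) -> p3) -> p2): 1 > 0.75, so result = 0.75
~p3: Gödel ¬ of 0.27 = 0 (operand ≠ 0)
((((p2 -> p3) -> p3) -> p2) -> ~p3): 0.75 > 0, so result = 0
(((((p2 -> p3) -> p3) -> p2) -> ~p3) -> p3): 0 ≤ 0.27, so result = 1
~p3: Gödel ¬ of 0.27 = 0 (operand ≠ 0)
((((((p2 -> p3) -> p3) -> p2) -> ~p3) -> p3) -> ~p3): 1 > 0, so result = 0
(((((((p2 -> p3) -> p3) -> p2) -> ~p3) -> p3) -> ~p3) -> p3): 0 ≤ 0.27, so result = 1
~p1: Gödel ¬ of 0.86 = 0 (operand ≠ 0)
((((((((p2 -> p3) -> p3) -> p2) -> ~p3) -> p3) -> ~p3) -> p3) -> ~p1): 1 > 0, so result = 0
(((((((((p2 -> p3) -> p3) -> p2) -> ~p3) -> p3) -> ~p3) -> p3) -> ~p1) -> p3): 0 ≤ 0.27, so result = 1
((((((((((p2 -> p3) -> p3) -> p2) -> ~p3) -> p3) -> ~p3) -> p3) -> ~p1) -> p3) -> p3): 1 > 0.27, so result = 0.27

0.27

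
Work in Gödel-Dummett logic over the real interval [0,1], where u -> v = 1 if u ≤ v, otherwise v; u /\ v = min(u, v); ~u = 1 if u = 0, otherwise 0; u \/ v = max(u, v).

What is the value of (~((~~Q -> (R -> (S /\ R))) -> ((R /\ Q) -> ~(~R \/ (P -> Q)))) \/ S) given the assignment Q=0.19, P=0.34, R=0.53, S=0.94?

~Q: Gödel ¬ of 0.19 = 0 (operand ≠ 0)
~~Q: Gödel ¬ of 0 = 1 (operand is 0)
(S /\ R) = min(0.94, 0.53) = 0.53
(R -> (S /\ R)): 0.53 ≤ 0.53, so result = 1
(~~Q -> (R -> (S /\ R))): 1 ≤ 1, so result = 1
(R /\ Q) = min(0.53, 0.19) = 0.19
~R: Gödel ¬ of 0.53 = 0 (operand ≠ 0)
(P -> Q): 0.34 > 0.19, so result = 0.19
(~R \/ (P -> Q)) = max(0, 0.19) = 0.19
~(~R \/ (P -> Q)): Gödel ¬ of 0.19 = 0 (operand ≠ 0)
((R /\ Q) -> ~(~R \/ (P -> Q))): 0.19 > 0, so result = 0
((~~Q -> (R -> (S /\ R))) -> ((R /\ Q) -> ~(~R \/ (P -> Q)))): 1 > 0, so result = 0
~((~~Q -> (R -> (S /\ R))) -> ((R /\ Q) -> ~(~R \/ (P -> Q)))): Gödel ¬ of 0 = 1 (operand is 0)
(~((~~Q -> (R -> (S /\ R))) -> ((R /\ Q) -> ~(~R \/ (P -> Q)))) \/ S) = max(1, 0.94) = 1

1.00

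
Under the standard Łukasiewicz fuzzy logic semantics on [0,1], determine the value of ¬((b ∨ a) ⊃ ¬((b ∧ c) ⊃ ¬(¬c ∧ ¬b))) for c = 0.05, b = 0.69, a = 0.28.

0.69

(b ∨ a) = max(0.69, 0.28) = 0.69
(b ∧ c) = min(0.69, 0.05) = 0.05
¬c: Łukasiewicz ¬ gives 1 − 0.05 = 0.95
¬b: Łukasiewicz ¬ gives 1 − 0.69 = 0.31
(¬c ∧ ¬b) = min(0.95, 0.31) = 0.31
¬(¬c ∧ ¬b): Łukasiewicz ¬ gives 1 − 0.31 = 0.69
((b ∧ c) ⊃ ¬(¬c ∧ ¬b)): min(1, 1 − 0.05 + 0.69) = 1
¬((b ∧ c) ⊃ ¬(¬c ∧ ¬b)): Łukasiewicz ¬ gives 1 − 1 = 0
((b ∨ a) ⊃ ¬((b ∧ c) ⊃ ¬(¬c ∧ ¬b))): min(1, 1 − 0.69 + 0) = 0.31
¬((b ∨ a) ⊃ ¬((b ∧ c) ⊃ ¬(¬c ∧ ¬b))): Łukasiewicz ¬ gives 1 − 0.31 = 0.69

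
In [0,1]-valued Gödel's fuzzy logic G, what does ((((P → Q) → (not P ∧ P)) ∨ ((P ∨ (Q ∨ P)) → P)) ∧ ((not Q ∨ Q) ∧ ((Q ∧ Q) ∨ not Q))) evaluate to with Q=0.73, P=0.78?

(P → Q): 0.78 > 0.73, so result = 0.73
not P: Gödel ¬ of 0.78 = 0 (operand ≠ 0)
(not P ∧ P) = min(0, 0.78) = 0
((P → Q) → (not P ∧ P)): 0.73 > 0, so result = 0
(Q ∨ P) = max(0.73, 0.78) = 0.78
(P ∨ (Q ∨ P)) = max(0.78, 0.78) = 0.78
((P ∨ (Q ∨ P)) → P): 0.78 ≤ 0.78, so result = 1
(((P → Q) → (not P ∧ P)) ∨ ((P ∨ (Q ∨ P)) → P)) = max(0, 1) = 1
not Q: Gödel ¬ of 0.73 = 0 (operand ≠ 0)
(not Q ∨ Q) = max(0, 0.73) = 0.73
(Q ∧ Q) = min(0.73, 0.73) = 0.73
not Q: Gödel ¬ of 0.73 = 0 (operand ≠ 0)
((Q ∧ Q) ∨ not Q) = max(0.73, 0) = 0.73
((not Q ∨ Q) ∧ ((Q ∧ Q) ∨ not Q)) = min(0.73, 0.73) = 0.73
((((P → Q) → (not P ∧ P)) ∨ ((P ∨ (Q ∨ P)) → P)) ∧ ((not Q ∨ Q) ∧ ((Q ∧ Q) ∨ not Q))) = min(1, 0.73) = 0.73

0.73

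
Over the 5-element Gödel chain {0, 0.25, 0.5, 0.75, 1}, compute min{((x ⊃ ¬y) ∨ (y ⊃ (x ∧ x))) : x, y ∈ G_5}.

The minimum is attained at x = 0.25, y = 0.5:
  ¬y: Gödel ¬ of 0.5 = 0 (operand ≠ 0)
  (x ⊃ ¬y): 0.25 > 0, so result = 0
  (x ∧ x) = min(0.25, 0.25) = 0.25
  (y ⊃ (x ∧ x)): 0.5 > 0.25, so result = 0.25
  ((x ⊃ ¬y) ∨ (y ⊃ (x ∧ x))) = max(0, 0.25) = 0.25
Checking all 25 assignments confirms none give a value below 0.25.

0.25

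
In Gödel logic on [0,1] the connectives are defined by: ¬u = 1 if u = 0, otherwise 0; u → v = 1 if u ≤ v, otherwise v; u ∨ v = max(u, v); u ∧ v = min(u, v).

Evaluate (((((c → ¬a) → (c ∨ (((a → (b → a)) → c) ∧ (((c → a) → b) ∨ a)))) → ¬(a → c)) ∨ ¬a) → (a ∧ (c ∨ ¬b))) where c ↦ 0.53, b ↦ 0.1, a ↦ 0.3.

1.00

¬a: Gödel ¬ of 0.3 = 0 (operand ≠ 0)
(c → ¬a): 0.53 > 0, so result = 0
(b → a): 0.1 ≤ 0.3, so result = 1
(a → (b → a)): 0.3 ≤ 1, so result = 1
((a → (b → a)) → c): 1 > 0.53, so result = 0.53
(c → a): 0.53 > 0.3, so result = 0.3
((c → a) → b): 0.3 > 0.1, so result = 0.1
(((c → a) → b) ∨ a) = max(0.1, 0.3) = 0.3
(((a → (b → a)) → c) ∧ (((c → a) → b) ∨ a)) = min(0.53, 0.3) = 0.3
(c ∨ (((a → (b → a)) → c) ∧ (((c → a) → b) ∨ a))) = max(0.53, 0.3) = 0.53
((c → ¬a) → (c ∨ (((a → (b → a)) → c) ∧ (((c → a) → b) ∨ a)))): 0 ≤ 0.53, so result = 1
(a → c): 0.3 ≤ 0.53, so result = 1
¬(a → c): Gödel ¬ of 1 = 0 (operand ≠ 0)
(((c → ¬a) → (c ∨ (((a → (b → a)) → c) ∧ (((c → a) → b) ∨ a)))) → ¬(a → c)): 1 > 0, so result = 0
¬a: Gödel ¬ of 0.3 = 0 (operand ≠ 0)
((((c → ¬a) → (c ∨ (((a → (b → a)) → c) ∧ (((c → a) → b) ∨ a)))) → ¬(a → c)) ∨ ¬a) = max(0, 0) = 0
¬b: Gödel ¬ of 0.1 = 0 (operand ≠ 0)
(c ∨ ¬b) = max(0.53, 0) = 0.53
(a ∧ (c ∨ ¬b)) = min(0.3, 0.53) = 0.3
(((((c → ¬a) → (c ∨ (((a → (b → a)) → c) ∧ (((c → a) → b) ∨ a)))) → ¬(a → c)) ∨ ¬a) → (a ∧ (c ∨ ¬b))): 0 ≤ 0.3, so result = 1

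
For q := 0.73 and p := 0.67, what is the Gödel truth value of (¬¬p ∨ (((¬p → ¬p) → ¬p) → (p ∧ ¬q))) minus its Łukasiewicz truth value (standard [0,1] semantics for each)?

0.06

Gödel evaluation:
  ¬p: Gödel ¬ of 0.67 = 0 (operand ≠ 0)
  ¬¬p: Gödel ¬ of 0 = 1 (operand is 0)
  ¬p: Gödel ¬ of 0.67 = 0 (operand ≠ 0)
  ¬p: Gödel ¬ of 0.67 = 0 (operand ≠ 0)
  (¬p → ¬p): 0 ≤ 0, so result = 1
  ¬p: Gödel ¬ of 0.67 = 0 (operand ≠ 0)
  ((¬p → ¬p) → ¬p): 1 > 0, so result = 0
  ¬q: Gödel ¬ of 0.73 = 0 (operand ≠ 0)
  (p ∧ ¬q) = min(0.67, 0) = 0
  (((¬p → ¬p) → ¬p) → (p ∧ ¬q)): 0 ≤ 0, so result = 1
  (¬¬p ∨ (((¬p → ¬p) → ¬p) → (p ∧ ¬q))) = max(1, 1) = 1
  Gödel value = 1
Łukasiewicz evaluation:
  ¬p: Łukasiewicz ¬ gives 1 − 0.67 = 0.33
  ¬¬p: Łukasiewicz ¬ gives 1 − 0.33 = 0.67
  ¬p: Łukasiewicz ¬ gives 1 − 0.67 = 0.33
  ¬p: Łukasiewicz ¬ gives 1 − 0.67 = 0.33
  (¬p → ¬p): min(1, 1 − 0.33 + 0.33) = 1
  ¬p: Łukasiewicz ¬ gives 1 − 0.67 = 0.33
  ((¬p → ¬p) → ¬p): min(1, 1 − 1 + 0.33) = 0.33
  ¬q: Łukasiewicz ¬ gives 1 − 0.73 = 0.27
  (p ∧ ¬q) = min(0.67, 0.27) = 0.27
  (((¬p → ¬p) → ¬p) → (p ∧ ¬q)): min(1, 1 − 0.33 + 0.27) = 0.94
  (¬¬p ∨ (((¬p → ¬p) → ¬p) → (p ∧ ¬q))) = max(0.67, 0.94) = 0.94
  Łukasiewicz value = 0.94
Difference: 1 − 0.94 = 0.06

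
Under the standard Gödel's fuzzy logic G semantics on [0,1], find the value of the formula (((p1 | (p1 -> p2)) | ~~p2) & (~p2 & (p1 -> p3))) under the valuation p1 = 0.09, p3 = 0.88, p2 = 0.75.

0.00

(p1 -> p2): 0.09 ≤ 0.75, so result = 1
(p1 | (p1 -> p2)) = max(0.09, 1) = 1
~p2: Gödel ¬ of 0.75 = 0 (operand ≠ 0)
~~p2: Gödel ¬ of 0 = 1 (operand is 0)
((p1 | (p1 -> p2)) | ~~p2) = max(1, 1) = 1
~p2: Gödel ¬ of 0.75 = 0 (operand ≠ 0)
(p1 -> p3): 0.09 ≤ 0.88, so result = 1
(~p2 & (p1 -> p3)) = min(0, 1) = 0
(((p1 | (p1 -> p2)) | ~~p2) & (~p2 & (p1 -> p3))) = min(1, 0) = 0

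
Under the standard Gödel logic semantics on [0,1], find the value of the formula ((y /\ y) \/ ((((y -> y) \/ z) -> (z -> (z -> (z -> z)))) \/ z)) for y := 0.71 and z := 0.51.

(y /\ y) = min(0.71, 0.71) = 0.71
(y -> y): 0.71 ≤ 0.71, so result = 1
((y -> y) \/ z) = max(1, 0.51) = 1
(z -> z): 0.51 ≤ 0.51, so result = 1
(z -> (z -> z)): 0.51 ≤ 1, so result = 1
(z -> (z -> (z -> z))): 0.51 ≤ 1, so result = 1
(((y -> y) \/ z) -> (z -> (z -> (z -> z)))): 1 ≤ 1, so result = 1
((((y -> y) \/ z) -> (z -> (z -> (z -> z)))) \/ z) = max(1, 0.51) = 1
((y /\ y) \/ ((((y -> y) \/ z) -> (z -> (z -> (z -> z)))) \/ z)) = max(0.71, 1) = 1

1.00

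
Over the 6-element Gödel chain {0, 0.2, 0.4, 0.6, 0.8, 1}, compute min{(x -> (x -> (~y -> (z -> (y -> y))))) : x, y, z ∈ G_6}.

Every assignment gives 1. For instance at x = 0, y = 0, z = 0:
  ~y: Gödel ¬ of 0 = 1 (operand is 0)
  (y -> y): 0 ≤ 0, so result = 1
  (z -> (y -> y)): 0 ≤ 1, so result = 1
  (~y -> (z -> (y -> y))): 1 ≤ 1, so result = 1
  (x -> (~y -> (z -> (y -> y)))): 0 ≤ 1, so result = 1
  (x -> (x -> (~y -> (z -> (y -> y))))): 0 ≤ 1, so result = 1
All 216 assignments give value 1 — the formula is a G_6-tautology.

1.00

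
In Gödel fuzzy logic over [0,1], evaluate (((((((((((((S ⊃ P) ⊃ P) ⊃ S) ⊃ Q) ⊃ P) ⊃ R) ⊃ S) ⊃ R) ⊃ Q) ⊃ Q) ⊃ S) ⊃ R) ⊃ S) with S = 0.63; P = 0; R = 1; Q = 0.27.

(S ⊃ P): 0.63 > 0, so result = 0
((S ⊃ P) ⊃ P): 0 ≤ 0, so result = 1
(((S ⊃ P) ⊃ P) ⊃ S): 1 > 0.63, so result = 0.63
((((S ⊃ P) ⊃ P) ⊃ S) ⊃ Q): 0.63 > 0.27, so result = 0.27
(((((S ⊃ P) ⊃ P) ⊃ S) ⊃ Q) ⊃ P): 0.27 > 0, so result = 0
((((((S ⊃ P) ⊃ P) ⊃ S) ⊃ Q) ⊃ P) ⊃ R): 0 ≤ 1, so result = 1
(((((((S ⊃ P) ⊃ P) ⊃ S) ⊃ Q) ⊃ P) ⊃ R) ⊃ S): 1 > 0.63, so result = 0.63
((((((((S ⊃ P) ⊃ P) ⊃ S) ⊃ Q) ⊃ P) ⊃ R) ⊃ S) ⊃ R): 0.63 ≤ 1, so result = 1
(((((((((S ⊃ P) ⊃ P) ⊃ S) ⊃ Q) ⊃ P) ⊃ R) ⊃ S) ⊃ R) ⊃ Q): 1 > 0.27, so result = 0.27
((((((((((S ⊃ P) ⊃ P) ⊃ S) ⊃ Q) ⊃ P) ⊃ R) ⊃ S) ⊃ R) ⊃ Q) ⊃ Q): 0.27 ≤ 0.27, so result = 1
(((((((((((S ⊃ P) ⊃ P) ⊃ S) ⊃ Q) ⊃ P) ⊃ R) ⊃ S) ⊃ R) ⊃ Q) ⊃ Q) ⊃ S): 1 > 0.63, so result = 0.63
((((((((((((S ⊃ P) ⊃ P) ⊃ S) ⊃ Q) ⊃ P) ⊃ R) ⊃ S) ⊃ R) ⊃ Q) ⊃ Q) ⊃ S) ⊃ R): 0.63 ≤ 1, so result = 1
(((((((((((((S ⊃ P) ⊃ P) ⊃ S) ⊃ Q) ⊃ P) ⊃ R) ⊃ S) ⊃ R) ⊃ Q) ⊃ Q) ⊃ S) ⊃ R) ⊃ S): 1 > 0.63, so result = 0.63

0.63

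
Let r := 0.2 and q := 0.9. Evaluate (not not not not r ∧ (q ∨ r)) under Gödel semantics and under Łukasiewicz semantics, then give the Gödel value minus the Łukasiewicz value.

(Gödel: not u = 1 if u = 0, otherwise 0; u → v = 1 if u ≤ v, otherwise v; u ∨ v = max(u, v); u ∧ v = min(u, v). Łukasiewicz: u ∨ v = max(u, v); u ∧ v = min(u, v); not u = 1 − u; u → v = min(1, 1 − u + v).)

Gödel evaluation:
  not r: Gödel ¬ of 0.2 = 0 (operand ≠ 0)
  not not r: Gödel ¬ of 0 = 1 (operand is 0)
  not not not r: Gödel ¬ of 1 = 0 (operand ≠ 0)
  not not not not r: Gödel ¬ of 0 = 1 (operand is 0)
  (q ∨ r) = max(0.9, 0.2) = 0.9
  (not not not not r ∧ (q ∨ r)) = min(1, 0.9) = 0.9
  Gödel value = 0.9
Łukasiewicz evaluation:
  not r: Łukasiewicz ¬ gives 1 − 0.2 = 0.8
  not not r: Łukasiewicz ¬ gives 1 − 0.8 = 0.2
  not not not r: Łukasiewicz ¬ gives 1 − 0.2 = 0.8
  not not not not r: Łukasiewicz ¬ gives 1 − 0.8 = 0.2
  (q ∨ r) = max(0.9, 0.2) = 0.9
  (not not not not r ∧ (q ∨ r)) = min(0.2, 0.9) = 0.2
  Łukasiewicz value = 0.2
Difference: 0.9 − 0.2 = 0.70

0.70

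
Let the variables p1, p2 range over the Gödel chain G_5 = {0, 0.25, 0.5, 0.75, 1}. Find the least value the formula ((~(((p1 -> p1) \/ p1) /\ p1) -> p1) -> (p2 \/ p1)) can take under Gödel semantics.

0.25

The minimum is attained at p1 = 0.25, p2 = 0:
  (p1 -> p1): 0.25 ≤ 0.25, so result = 1
  ((p1 -> p1) \/ p1) = max(1, 0.25) = 1
  (((p1 -> p1) \/ p1) /\ p1) = min(1, 0.25) = 0.25
  ~(((p1 -> p1) \/ p1) /\ p1): Gödel ¬ of 0.25 = 0 (operand ≠ 0)
  (~(((p1 -> p1) \/ p1) /\ p1) -> p1): 0 ≤ 0.25, so result = 1
  (p2 \/ p1) = max(0, 0.25) = 0.25
  ((~(((p1 -> p1) \/ p1) /\ p1) -> p1) -> (p2 \/ p1)): 1 > 0.25, so result = 0.25
Checking all 25 assignments confirms none give a value below 0.25.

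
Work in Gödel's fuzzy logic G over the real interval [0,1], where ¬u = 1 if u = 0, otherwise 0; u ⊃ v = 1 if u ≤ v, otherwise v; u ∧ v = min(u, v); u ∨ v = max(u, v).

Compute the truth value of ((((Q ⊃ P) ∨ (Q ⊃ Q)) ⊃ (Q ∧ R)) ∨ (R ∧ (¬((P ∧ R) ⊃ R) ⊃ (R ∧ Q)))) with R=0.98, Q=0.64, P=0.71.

(Q ⊃ P): 0.64 ≤ 0.71, so result = 1
(Q ⊃ Q): 0.64 ≤ 0.64, so result = 1
((Q ⊃ P) ∨ (Q ⊃ Q)) = max(1, 1) = 1
(Q ∧ R) = min(0.64, 0.98) = 0.64
(((Q ⊃ P) ∨ (Q ⊃ Q)) ⊃ (Q ∧ R)): 1 > 0.64, so result = 0.64
(P ∧ R) = min(0.71, 0.98) = 0.71
((P ∧ R) ⊃ R): 0.71 ≤ 0.98, so result = 1
¬((P ∧ R) ⊃ R): Gödel ¬ of 1 = 0 (operand ≠ 0)
(R ∧ Q) = min(0.98, 0.64) = 0.64
(¬((P ∧ R) ⊃ R) ⊃ (R ∧ Q)): 0 ≤ 0.64, so result = 1
(R ∧ (¬((P ∧ R) ⊃ R) ⊃ (R ∧ Q))) = min(0.98, 1) = 0.98
((((Q ⊃ P) ∨ (Q ⊃ Q)) ⊃ (Q ∧ R)) ∨ (R ∧ (¬((P ∧ R) ⊃ R) ⊃ (R ∧ Q)))) = max(0.64, 0.98) = 0.98

0.98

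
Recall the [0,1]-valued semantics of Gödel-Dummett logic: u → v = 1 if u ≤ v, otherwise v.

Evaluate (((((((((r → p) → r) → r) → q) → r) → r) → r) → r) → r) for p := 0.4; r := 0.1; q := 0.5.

(r → p): 0.1 ≤ 0.4, so result = 1
((r → p) → r): 1 > 0.1, so result = 0.1
(((r → p) → r) → r): 0.1 ≤ 0.1, so result = 1
((((r → p) → r) → r) → q): 1 > 0.5, so result = 0.5
(((((r → p) → r) → r) → q) → r): 0.5 > 0.1, so result = 0.1
((((((r → p) → r) → r) → q) → r) → r): 0.1 ≤ 0.1, so result = 1
(((((((r → p) → r) → r) → q) → r) → r) → r): 1 > 0.1, so result = 0.1
((((((((r → p) → r) → r) → q) → r) → r) → r) → r): 0.1 ≤ 0.1, so result = 1
(((((((((r → p) → r) → r) → q) → r) → r) → r) → r) → r): 1 > 0.1, so result = 0.1

0.10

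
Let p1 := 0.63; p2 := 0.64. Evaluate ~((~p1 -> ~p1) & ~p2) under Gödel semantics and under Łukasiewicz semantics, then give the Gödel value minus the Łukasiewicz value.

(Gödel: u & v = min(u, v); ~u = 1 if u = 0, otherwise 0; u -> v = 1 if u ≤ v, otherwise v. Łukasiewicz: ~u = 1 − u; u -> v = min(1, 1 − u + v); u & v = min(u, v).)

Gödel evaluation:
  ~p1: Gödel ¬ of 0.63 = 0 (operand ≠ 0)
  ~p1: Gödel ¬ of 0.63 = 0 (operand ≠ 0)
  (~p1 -> ~p1): 0 ≤ 0, so result = 1
  ~p2: Gödel ¬ of 0.64 = 0 (operand ≠ 0)
  ((~p1 -> ~p1) & ~p2) = min(1, 0) = 0
  ~((~p1 -> ~p1) & ~p2): Gödel ¬ of 0 = 1 (operand is 0)
  Gödel value = 1
Łukasiewicz evaluation:
  ~p1: Łukasiewicz ¬ gives 1 − 0.63 = 0.37
  ~p1: Łukasiewicz ¬ gives 1 − 0.63 = 0.37
  (~p1 -> ~p1): min(1, 1 − 0.37 + 0.37) = 1
  ~p2: Łukasiewicz ¬ gives 1 − 0.64 = 0.36
  ((~p1 -> ~p1) & ~p2) = min(1, 0.36) = 0.36
  ~((~p1 -> ~p1) & ~p2): Łukasiewicz ¬ gives 1 − 0.36 = 0.64
  Łukasiewicz value = 0.64
Difference: 1 − 0.64 = 0.36

0.36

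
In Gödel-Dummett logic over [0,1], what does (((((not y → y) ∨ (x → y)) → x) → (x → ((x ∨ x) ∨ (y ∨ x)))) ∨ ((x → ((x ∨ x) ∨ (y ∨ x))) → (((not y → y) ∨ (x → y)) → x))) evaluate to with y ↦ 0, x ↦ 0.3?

1.00

not y: Gödel ¬ of 0 = 1 (operand is 0)
(not y → y): 1 > 0, so result = 0
(x → y): 0.3 > 0, so result = 0
((not y → y) ∨ (x → y)) = max(0, 0) = 0
(((not y → y) ∨ (x → y)) → x): 0 ≤ 0.3, so result = 1
(x ∨ x) = max(0.3, 0.3) = 0.3
(y ∨ x) = max(0, 0.3) = 0.3
((x ∨ x) ∨ (y ∨ x)) = max(0.3, 0.3) = 0.3
(x → ((x ∨ x) ∨ (y ∨ x))): 0.3 ≤ 0.3, so result = 1
((((not y → y) ∨ (x → y)) → x) → (x → ((x ∨ x) ∨ (y ∨ x)))): 1 ≤ 1, so result = 1
(x ∨ x) = max(0.3, 0.3) = 0.3
(y ∨ x) = max(0, 0.3) = 0.3
((x ∨ x) ∨ (y ∨ x)) = max(0.3, 0.3) = 0.3
(x → ((x ∨ x) ∨ (y ∨ x))): 0.3 ≤ 0.3, so result = 1
not y: Gödel ¬ of 0 = 1 (operand is 0)
(not y → y): 1 > 0, so result = 0
(x → y): 0.3 > 0, so result = 0
((not y → y) ∨ (x → y)) = max(0, 0) = 0
(((not y → y) ∨ (x → y)) → x): 0 ≤ 0.3, so result = 1
((x → ((x ∨ x) ∨ (y ∨ x))) → (((not y → y) ∨ (x → y)) → x)): 1 ≤ 1, so result = 1
(((((not y → y) ∨ (x → y)) → x) → (x → ((x ∨ x) ∨ (y ∨ x)))) ∨ ((x → ((x ∨ x) ∨ (y ∨ x))) → (((not y → y) ∨ (x → y)) → x))) = max(1, 1) = 1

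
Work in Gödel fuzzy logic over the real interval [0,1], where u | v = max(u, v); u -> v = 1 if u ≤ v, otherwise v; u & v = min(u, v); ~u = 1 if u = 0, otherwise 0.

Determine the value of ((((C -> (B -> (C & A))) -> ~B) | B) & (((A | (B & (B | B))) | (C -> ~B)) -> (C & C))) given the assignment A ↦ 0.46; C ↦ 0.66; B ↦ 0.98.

(C & A) = min(0.66, 0.46) = 0.46
(B -> (C & A)): 0.98 > 0.46, so result = 0.46
(C -> (B -> (C & A))): 0.66 > 0.46, so result = 0.46
~B: Gödel ¬ of 0.98 = 0 (operand ≠ 0)
((C -> (B -> (C & A))) -> ~B): 0.46 > 0, so result = 0
(((C -> (B -> (C & A))) -> ~B) | B) = max(0, 0.98) = 0.98
(B | B) = max(0.98, 0.98) = 0.98
(B & (B | B)) = min(0.98, 0.98) = 0.98
(A | (B & (B | B))) = max(0.46, 0.98) = 0.98
~B: Gödel ¬ of 0.98 = 0 (operand ≠ 0)
(C -> ~B): 0.66 > 0, so result = 0
((A | (B & (B | B))) | (C -> ~B)) = max(0.98, 0) = 0.98
(C & C) = min(0.66, 0.66) = 0.66
(((A | (B & (B | B))) | (C -> ~B)) -> (C & C)): 0.98 > 0.66, so result = 0.66
((((C -> (B -> (C & A))) -> ~B) | B) & (((A | (B & (B | B))) | (C -> ~B)) -> (C & C))) = min(0.98, 0.66) = 0.66

0.66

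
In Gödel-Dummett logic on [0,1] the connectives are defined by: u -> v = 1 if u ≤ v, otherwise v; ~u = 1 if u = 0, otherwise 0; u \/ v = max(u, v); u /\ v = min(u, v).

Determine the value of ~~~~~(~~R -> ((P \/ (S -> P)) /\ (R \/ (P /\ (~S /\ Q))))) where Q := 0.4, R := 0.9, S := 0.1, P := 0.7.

0.00

~R: Gödel ¬ of 0.9 = 0 (operand ≠ 0)
~~R: Gödel ¬ of 0 = 1 (operand is 0)
(S -> P): 0.1 ≤ 0.7, so result = 1
(P \/ (S -> P)) = max(0.7, 1) = 1
~S: Gödel ¬ of 0.1 = 0 (operand ≠ 0)
(~S /\ Q) = min(0, 0.4) = 0
(P /\ (~S /\ Q)) = min(0.7, 0) = 0
(R \/ (P /\ (~S /\ Q))) = max(0.9, 0) = 0.9
((P \/ (S -> P)) /\ (R \/ (P /\ (~S /\ Q)))) = min(1, 0.9) = 0.9
(~~R -> ((P \/ (S -> P)) /\ (R \/ (P /\ (~S /\ Q))))): 1 > 0.9, so result = 0.9
~(~~R -> ((P \/ (S -> P)) /\ (R \/ (P /\ (~S /\ Q))))): Gödel ¬ of 0.9 = 0 (operand ≠ 0)
~~(~~R -> ((P \/ (S -> P)) /\ (R \/ (P /\ (~S /\ Q))))): Gödel ¬ of 0 = 1 (operand is 0)
~~~(~~R -> ((P \/ (S -> P)) /\ (R \/ (P /\ (~S /\ Q))))): Gödel ¬ of 1 = 0 (operand ≠ 0)
~~~~(~~R -> ((P \/ (S -> P)) /\ (R \/ (P /\ (~S /\ Q))))): Gödel ¬ of 0 = 1 (operand is 0)
~~~~~(~~R -> ((P \/ (S -> P)) /\ (R \/ (P /\ (~S /\ Q))))): Gödel ¬ of 1 = 0 (operand ≠ 0)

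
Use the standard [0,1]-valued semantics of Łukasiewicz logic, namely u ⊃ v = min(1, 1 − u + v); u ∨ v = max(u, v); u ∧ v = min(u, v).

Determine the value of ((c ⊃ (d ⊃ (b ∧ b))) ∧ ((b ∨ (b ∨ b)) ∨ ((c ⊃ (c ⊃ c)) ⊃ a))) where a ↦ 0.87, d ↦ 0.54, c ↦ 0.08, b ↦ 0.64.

0.87

(b ∧ b) = min(0.64, 0.64) = 0.64
(d ⊃ (b ∧ b)): min(1, 1 − 0.54 + 0.64) = 1
(c ⊃ (d ⊃ (b ∧ b))): min(1, 1 − 0.08 + 1) = 1
(b ∨ b) = max(0.64, 0.64) = 0.64
(b ∨ (b ∨ b)) = max(0.64, 0.64) = 0.64
(c ⊃ c): min(1, 1 − 0.08 + 0.08) = 1
(c ⊃ (c ⊃ c)): min(1, 1 − 0.08 + 1) = 1
((c ⊃ (c ⊃ c)) ⊃ a): min(1, 1 − 1 + 0.87) = 0.87
((b ∨ (b ∨ b)) ∨ ((c ⊃ (c ⊃ c)) ⊃ a)) = max(0.64, 0.87) = 0.87
((c ⊃ (d ⊃ (b ∧ b))) ∧ ((b ∨ (b ∨ b)) ∨ ((c ⊃ (c ⊃ c)) ⊃ a))) = min(1, 0.87) = 0.87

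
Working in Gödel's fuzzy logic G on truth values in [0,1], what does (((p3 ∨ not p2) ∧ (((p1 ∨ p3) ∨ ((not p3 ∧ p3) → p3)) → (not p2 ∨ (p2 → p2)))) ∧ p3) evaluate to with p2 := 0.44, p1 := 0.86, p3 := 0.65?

not p2: Gödel ¬ of 0.44 = 0 (operand ≠ 0)
(p3 ∨ not p2) = max(0.65, 0) = 0.65
(p1 ∨ p3) = max(0.86, 0.65) = 0.86
not p3: Gödel ¬ of 0.65 = 0 (operand ≠ 0)
(not p3 ∧ p3) = min(0, 0.65) = 0
((not p3 ∧ p3) → p3): 0 ≤ 0.65, so result = 1
((p1 ∨ p3) ∨ ((not p3 ∧ p3) → p3)) = max(0.86, 1) = 1
not p2: Gödel ¬ of 0.44 = 0 (operand ≠ 0)
(p2 → p2): 0.44 ≤ 0.44, so result = 1
(not p2 ∨ (p2 → p2)) = max(0, 1) = 1
(((p1 ∨ p3) ∨ ((not p3 ∧ p3) → p3)) → (not p2 ∨ (p2 → p2))): 1 ≤ 1, so result = 1
((p3 ∨ not p2) ∧ (((p1 ∨ p3) ∨ ((not p3 ∧ p3) → p3)) → (not p2 ∨ (p2 → p2)))) = min(0.65, 1) = 0.65
(((p3 ∨ not p2) ∧ (((p1 ∨ p3) ∨ ((not p3 ∧ p3) → p3)) → (not p2 ∨ (p2 → p2)))) ∧ p3) = min(0.65, 0.65) = 0.65

0.65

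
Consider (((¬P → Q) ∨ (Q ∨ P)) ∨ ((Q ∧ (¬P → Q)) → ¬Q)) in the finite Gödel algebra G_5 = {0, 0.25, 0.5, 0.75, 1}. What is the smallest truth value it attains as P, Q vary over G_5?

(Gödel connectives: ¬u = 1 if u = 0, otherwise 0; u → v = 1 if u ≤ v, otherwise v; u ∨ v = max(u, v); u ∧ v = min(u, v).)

0.25

The minimum is attained at P = 0, Q = 0.25:
  ¬P: Gödel ¬ of 0 = 1 (operand is 0)
  (¬P → Q): 1 > 0.25, so result = 0.25
  (Q ∨ P) = max(0.25, 0) = 0.25
  ((¬P → Q) ∨ (Q ∨ P)) = max(0.25, 0.25) = 0.25
  ¬P: Gödel ¬ of 0 = 1 (operand is 0)
  (¬P → Q): 1 > 0.25, so result = 0.25
  (Q ∧ (¬P → Q)) = min(0.25, 0.25) = 0.25
  ¬Q: Gödel ¬ of 0.25 = 0 (operand ≠ 0)
  ((Q ∧ (¬P → Q)) → ¬Q): 0.25 > 0, so result = 0
  (((¬P → Q) ∨ (Q ∨ P)) ∨ ((Q ∧ (¬P → Q)) → ¬Q)) = max(0.25, 0) = 0.25
Checking all 25 assignments confirms none give a value below 0.25.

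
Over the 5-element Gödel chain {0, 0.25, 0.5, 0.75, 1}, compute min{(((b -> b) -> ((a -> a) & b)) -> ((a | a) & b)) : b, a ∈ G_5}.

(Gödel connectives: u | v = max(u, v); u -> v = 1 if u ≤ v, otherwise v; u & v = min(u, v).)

0.00

The minimum is attained at b = 0.25, a = 0:
  (b -> b): 0.25 ≤ 0.25, so result = 1
  (a -> a): 0 ≤ 0, so result = 1
  ((a -> a) & b) = min(1, 0.25) = 0.25
  ((b -> b) -> ((a -> a) & b)): 1 > 0.25, so result = 0.25
  (a | a) = max(0, 0) = 0
  ((a | a) & b) = min(0, 0.25) = 0
  (((b -> b) -> ((a -> a) & b)) -> ((a | a) & b)): 0.25 > 0, so result = 0
Checking all 25 assignments confirms none give a value below 0.00.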